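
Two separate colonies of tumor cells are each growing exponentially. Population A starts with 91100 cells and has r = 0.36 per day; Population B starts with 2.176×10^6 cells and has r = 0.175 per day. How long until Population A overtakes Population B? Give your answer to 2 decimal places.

Set 91100·e^(0.36t) = 2.176×10^6·e^(0.175t).
e^((0.36 − 0.175)t) = 2.176×10^6/91100 → e^(0.185·t) = 23.886.
0.185·t = ln(23.886) = 3.1733, so t = 3.1733/0.185 = 17.153.

17.15 days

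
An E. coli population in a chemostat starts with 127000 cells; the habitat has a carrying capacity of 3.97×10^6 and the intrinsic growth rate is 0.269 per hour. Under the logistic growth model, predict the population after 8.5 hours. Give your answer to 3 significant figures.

974000 cells

A = (K − N₀)/N₀ = (3.97×10^6 − 127000)/127000 = 30.26.
N(t) = K/(1 + A·e^(−rt)) = 3.97×10^6/(1 + 30.26×e^(−0.269×8.5)).
e^(−2.287) = 0.10162; denominator = 1 + 30.26×0.10162 = 4.0751.
N = 3.97×10^6/4.0751 = 974221.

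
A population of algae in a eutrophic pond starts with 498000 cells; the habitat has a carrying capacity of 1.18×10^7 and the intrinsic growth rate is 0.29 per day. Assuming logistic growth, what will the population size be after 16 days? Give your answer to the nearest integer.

9678642 cells

A = (K − N₀)/N₀ = (1.18×10^7 − 498000)/498000 = 22.695.
N(t) = K/(1 + A·e^(−rt)) = 1.18×10^7/(1 + 22.695×e^(−0.29×16)).
e^(−4.64) = 0.0096577; denominator = 1 + 22.695×0.0096577 = 1.2192.
N = 1.18×10^7/1.2192 = 9.678642×10^6.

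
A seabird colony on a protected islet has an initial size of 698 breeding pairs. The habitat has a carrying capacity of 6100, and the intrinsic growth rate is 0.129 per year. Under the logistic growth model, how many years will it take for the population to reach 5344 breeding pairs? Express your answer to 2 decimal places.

31.02 years

A = (K − N₀)/N₀ = (6100 − 698)/698 = 7.7393.
Solve 6100/(1 + 7.7393·e^(−0.129t)) = 5344: 1 + 7.7393·e^(−0.129t) = 1.1415, so e^(−0.129t) = 0.0182792.
−0.129·t = ln(0.0182792) = -4.002, so t = 4.002/0.129 = 31.023.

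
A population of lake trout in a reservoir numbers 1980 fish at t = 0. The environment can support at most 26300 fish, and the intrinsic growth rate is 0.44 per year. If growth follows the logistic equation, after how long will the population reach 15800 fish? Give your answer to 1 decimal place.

6.6 years

A = (K − N₀)/N₀ = (26300 − 1980)/1980 = 12.283.
Solve 26300/(1 + 12.283·e^(−0.44t)) = 15800: 1 + 12.283·e^(−0.44t) = 1.6646, so e^(−0.44t) = 0.0541046.
−0.44·t = ln(0.0541046) = -2.9168, so t = 2.9168/0.44 = 6.6292.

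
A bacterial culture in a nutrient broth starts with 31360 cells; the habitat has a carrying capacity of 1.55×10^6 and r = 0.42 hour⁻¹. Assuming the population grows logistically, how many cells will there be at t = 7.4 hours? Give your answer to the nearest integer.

489860 cells

A = (K − N₀)/N₀ = (1.55×10^6 − 31360)/31360 = 48.426.
N(t) = K/(1 + A·e^(−rt)) = 1.55×10^6/(1 + 48.426×e^(−0.42×7.4)).
e^(−3.108) = 0.04469; denominator = 1 + 48.426×0.04469 = 3.1642.
N = 1.55×10^6/3.1642 = 489860.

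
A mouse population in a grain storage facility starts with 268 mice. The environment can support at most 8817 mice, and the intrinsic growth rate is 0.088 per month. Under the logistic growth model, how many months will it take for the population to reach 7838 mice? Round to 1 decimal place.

A = (K − N₀)/N₀ = (8817 − 268)/268 = 31.899.
Solve 8817/(1 + 31.899·e^(−0.088t)) = 7838: 1 + 31.899·e^(−0.088t) = 1.1249, so e^(−0.088t) = 0.00391559.
−0.088·t = ln(0.00391559) = -5.5428, so t = 5.5428/0.088 = 62.986.

63.0 months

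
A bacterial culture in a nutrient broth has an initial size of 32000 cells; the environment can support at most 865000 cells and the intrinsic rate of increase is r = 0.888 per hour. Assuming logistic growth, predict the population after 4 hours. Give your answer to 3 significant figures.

495000 cells

A = (K − N₀)/N₀ = (865000 − 32000)/32000 = 26.031.
N(t) = K/(1 + A·e^(−rt)) = 865000/(1 + 26.031×e^(−0.888×4)).
e^(−3.552) = 0.028667; denominator = 1 + 26.031×0.028667 = 1.7462.
N = 865000/1.7462 = 495349.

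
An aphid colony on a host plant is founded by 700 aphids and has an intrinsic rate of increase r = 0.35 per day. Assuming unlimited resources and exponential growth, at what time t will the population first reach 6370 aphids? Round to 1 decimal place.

Set N₀·e^(rt) = 6370: e^(0.35·t) = 6370/700 = 9.1.
0.35·t = ln(9.1) = 2.2083, so t = 2.2083/0.35 = 6.3094.

6.3 days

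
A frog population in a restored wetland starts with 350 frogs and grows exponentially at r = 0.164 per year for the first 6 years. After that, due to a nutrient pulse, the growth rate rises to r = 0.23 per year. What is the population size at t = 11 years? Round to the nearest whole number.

Phase 1: N(6) = 350·e^(0.164×6) = 350·e^0.984 = 936.297.
Phase 2 runs for 11 − 6 = 5 years at r = 0.23.
N(11) = 936.297·e^(0.23×5) = 936.297·e^1.15 = 2957.01.

2957 frogs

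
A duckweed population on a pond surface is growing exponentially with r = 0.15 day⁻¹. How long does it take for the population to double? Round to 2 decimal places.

4.62 days

Doubling time t_d = ln(2)/r = 0.6931/0.15 = 4.621.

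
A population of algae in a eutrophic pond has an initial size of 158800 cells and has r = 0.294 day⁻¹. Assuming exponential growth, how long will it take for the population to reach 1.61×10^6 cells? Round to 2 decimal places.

7.88 days

Set N₀·e^(rt) = 1.61×10^6: e^(0.294·t) = 1.61×10^6/158800 = 10.139.
0.294·t = ln(10.139) = 2.3163, so t = 2.3163/0.294 = 7.8787.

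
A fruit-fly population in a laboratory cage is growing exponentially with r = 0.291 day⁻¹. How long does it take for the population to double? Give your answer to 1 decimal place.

Doubling time t_d = ln(2)/r = 0.6931/0.291 = 2.3819.

2.4 days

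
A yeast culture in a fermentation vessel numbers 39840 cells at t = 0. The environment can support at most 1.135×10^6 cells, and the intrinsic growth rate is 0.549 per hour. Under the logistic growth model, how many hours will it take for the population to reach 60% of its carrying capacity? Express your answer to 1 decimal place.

A = (K − N₀)/N₀ = (1.135×10^6 − 39840)/39840 = 27.489.
Solve 1.135×10^6/(1 + 27.489·e^(−0.549t)) = 681000: 1 + 27.489·e^(−0.549t) = 1.6667, so e^(−0.549t) = 0.0242522.
−0.549·t = ln(0.0242522) = -3.7192, so t = 3.7192/0.549 = 6.7746.

6.8 hours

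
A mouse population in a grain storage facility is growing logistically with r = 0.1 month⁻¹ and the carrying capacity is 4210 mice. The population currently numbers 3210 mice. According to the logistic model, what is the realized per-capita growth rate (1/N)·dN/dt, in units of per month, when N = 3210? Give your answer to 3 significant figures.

(1/N)·dN/dt = r(1 − N/K) = 0.1 × (1 − 3210/4210).
= 0.1 × 0.23753 = 0.023753.

0.0238 per month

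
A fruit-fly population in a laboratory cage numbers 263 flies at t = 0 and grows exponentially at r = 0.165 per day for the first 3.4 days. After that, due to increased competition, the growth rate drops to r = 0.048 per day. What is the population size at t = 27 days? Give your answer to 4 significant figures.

Phase 1: N(3.4) = 263·e^(0.165×3.4) = 263·e^0.561 = 460.888.
Phase 2 runs for 27 − 3.4 = 23.6 days at r = 0.048.
N(27) = 460.888·e^(0.048×23.6) = 460.888·e^1.133 = 1430.75.

1431 flies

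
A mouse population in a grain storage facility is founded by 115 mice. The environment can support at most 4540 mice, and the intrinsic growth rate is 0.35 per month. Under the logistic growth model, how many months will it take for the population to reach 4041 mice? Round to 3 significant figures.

A = (K − N₀)/N₀ = (4540 − 115)/115 = 38.478.
Solve 4540/(1 + 38.478·e^(−0.35t)) = 4041: 1 + 38.478·e^(−0.35t) = 1.1235, so e^(−0.35t) = 0.0032092.
−0.35·t = ln(0.0032092) = -5.7417, so t = 5.7417/0.35 = 16.405.

16.4 months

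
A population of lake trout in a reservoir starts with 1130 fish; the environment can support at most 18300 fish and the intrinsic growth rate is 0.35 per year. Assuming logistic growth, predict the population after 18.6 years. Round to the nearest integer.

17895 fish

A = (K − N₀)/N₀ = (18300 − 1130)/1130 = 15.195.
N(t) = K/(1 + A·e^(−rt)) = 18300/(1 + 15.195×e^(−0.35×18.6)).
e^(−6.51) = 0.0014885; denominator = 1 + 15.195×0.0014885 = 1.0226.
N = 18300/1.0226 = 17895.3.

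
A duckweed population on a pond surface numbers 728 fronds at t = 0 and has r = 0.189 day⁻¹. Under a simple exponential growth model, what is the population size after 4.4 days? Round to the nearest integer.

1672 fronds

N(t) = N₀·e^(rt) = 728 × e^(0.189×4.4) = 728 × e^0.8316.
e^0.8316 ≈ 2.297, so N ≈ 728 × 2.297 = 1672.21.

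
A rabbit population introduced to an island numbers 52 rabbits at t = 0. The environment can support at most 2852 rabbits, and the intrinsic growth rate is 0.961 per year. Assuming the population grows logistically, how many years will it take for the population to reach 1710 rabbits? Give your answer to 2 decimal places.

4.57 years

A = (K − N₀)/N₀ = (2852 − 52)/52 = 53.846.
Solve 2852/(1 + 53.846·e^(−0.961t)) = 1710: 1 + 53.846·e^(−0.961t) = 1.6678, so e^(−0.961t) = 0.0124027.
−0.961·t = ln(0.0124027) = -4.3898, so t = 4.3898/0.961 = 4.568.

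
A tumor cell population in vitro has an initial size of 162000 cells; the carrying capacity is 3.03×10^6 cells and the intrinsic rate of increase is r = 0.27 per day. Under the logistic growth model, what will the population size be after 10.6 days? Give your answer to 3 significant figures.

1510000 cells

A = (K − N₀)/N₀ = (3.03×10^6 − 162000)/162000 = 17.704.
N(t) = K/(1 + A·e^(−rt)) = 3.03×10^6/(1 + 17.704×e^(−0.27×10.6)).
e^(−2.862) = 0.057154; denominator = 1 + 17.704×0.057154 = 2.0118.
N = 3.03×10^6/2.0118 = 1.506081×10^6.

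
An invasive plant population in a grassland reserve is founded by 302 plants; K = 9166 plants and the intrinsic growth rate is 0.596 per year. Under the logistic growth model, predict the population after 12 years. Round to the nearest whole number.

A = (K − N₀)/N₀ = (9166 − 302)/302 = 29.351.
N(t) = K/(1 + A·e^(−rt)) = 9166/(1 + 29.351×e^(−0.596×12)).
e^(−7.152) = 0.0007833; denominator = 1 + 29.351×0.0007833 = 1.023.
N = 9166/1.023 = 8960.

8960 plants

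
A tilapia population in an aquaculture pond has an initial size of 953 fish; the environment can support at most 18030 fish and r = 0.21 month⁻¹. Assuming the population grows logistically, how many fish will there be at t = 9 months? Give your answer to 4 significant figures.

A = (K − N₀)/N₀ = (18030 − 953)/953 = 17.919.
N(t) = K/(1 + A·e^(−rt)) = 18030/(1 + 17.919×e^(−0.21×9)).
e^(−1.89) = 0.15107; denominator = 1 + 17.919×0.15107 = 3.7071.
N = 18030/3.7071 = 4863.66.

4864 fish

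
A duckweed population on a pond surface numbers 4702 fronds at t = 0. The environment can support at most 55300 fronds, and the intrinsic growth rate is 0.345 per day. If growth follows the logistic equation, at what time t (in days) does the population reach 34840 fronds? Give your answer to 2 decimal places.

A = (K − N₀)/N₀ = (55300 − 4702)/4702 = 10.761.
Solve 55300/(1 + 10.761·e^(−0.345t)) = 34840: 1 + 10.761·e^(−0.345t) = 1.5873, so e^(−0.345t) = 0.0545729.
−0.345·t = ln(0.0545729) = -2.9082, so t = 2.9082/0.345 = 8.4296.

8.43 days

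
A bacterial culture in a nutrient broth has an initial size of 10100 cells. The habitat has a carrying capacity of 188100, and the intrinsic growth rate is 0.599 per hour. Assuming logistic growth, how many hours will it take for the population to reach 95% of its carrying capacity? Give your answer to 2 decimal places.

9.71 hours

A = (K − N₀)/N₀ = (188100 − 10100)/10100 = 17.624.
Solve 188100/(1 + 17.624·e^(−0.599t)) = 178695: 1 + 17.624·e^(−0.599t) = 1.0526, so e^(−0.599t) = 0.0029864.
−0.599·t = ln(0.0029864) = -5.8137, so t = 5.8137/0.599 = 9.7057.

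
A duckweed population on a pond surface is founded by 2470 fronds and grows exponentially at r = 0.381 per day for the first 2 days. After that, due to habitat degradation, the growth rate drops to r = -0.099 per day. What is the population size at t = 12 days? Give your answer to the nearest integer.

1966 fronds

Phase 1: N(2) = 2470·e^(0.381×2) = 2470·e^0.762 = 5292.12.
Phase 2 runs for 12 − 2 = 10 days at r = -0.099.
N(12) = 5292.12·e^(-0.099×10) = 5292.12·e^-0.99 = 1966.43.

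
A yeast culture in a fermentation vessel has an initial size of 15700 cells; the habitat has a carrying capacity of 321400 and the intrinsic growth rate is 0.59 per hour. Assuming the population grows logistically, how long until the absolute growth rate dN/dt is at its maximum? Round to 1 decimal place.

5.0 hours

Logistic growth is fastest at N = K/2 = 160700.
A = (K − N₀)/N₀ = 19.471. Set K/(1 + A·e^(−rt)) = K/2 → A·e^(−rt) = 1.
e^(−0.59t) = 1/19.471 = 0.0513575, so t = ln(19.471)/0.59 = 2.9689/0.59 = 5.0321.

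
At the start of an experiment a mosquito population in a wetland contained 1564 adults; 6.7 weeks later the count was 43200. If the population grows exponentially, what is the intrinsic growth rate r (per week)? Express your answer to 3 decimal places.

0.495 per week

From N(t) = N₀·e^(rt): e^(r·6.7) = 43200/1564 = 27.621.
r·6.7 = ln(27.621) = 3.3186, so r = 3.3186/6.7 = 0.49531.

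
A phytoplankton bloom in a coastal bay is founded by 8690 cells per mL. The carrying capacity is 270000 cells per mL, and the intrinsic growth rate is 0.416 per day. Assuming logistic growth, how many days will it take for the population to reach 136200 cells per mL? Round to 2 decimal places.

8.22 days

A = (K − N₀)/N₀ = (270000 − 8690)/8690 = 30.07.
Solve 270000/(1 + 30.07·e^(−0.416t)) = 136200: 1 + 30.07·e^(−0.416t) = 1.9824, so e^(−0.416t) = 0.0326695.
−0.416·t = ln(0.0326695) = -3.4213, so t = 3.4213/0.416 = 8.2243.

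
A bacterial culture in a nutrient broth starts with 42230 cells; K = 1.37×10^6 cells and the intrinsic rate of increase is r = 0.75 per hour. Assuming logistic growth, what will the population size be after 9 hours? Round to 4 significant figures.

A = (K − N₀)/N₀ = (1.37×10^6 − 42230)/42230 = 31.441.
N(t) = K/(1 + A·e^(−rt)) = 1.37×10^6/(1 + 31.441×e^(−0.75×9)).
e^(−6.75) = 0.0011709; denominator = 1 + 31.441×0.0011709 = 1.0368.
N = 1.37×10^6/1.0368 = 1.321356×10^6.

1321000 cells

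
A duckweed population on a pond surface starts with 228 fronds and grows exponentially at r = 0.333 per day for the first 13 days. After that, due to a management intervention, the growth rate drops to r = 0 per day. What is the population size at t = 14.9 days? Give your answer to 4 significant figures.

Phase 1: N(13) = 228·e^(0.333×13) = 228·e^4.329 = 17298.
Phase 2 runs for 14.9 − 13 = 1.9 days at r = 0.
N(14.9) = 17298·e^(0×1.9) = 17298·e^0 = 17298.

17300 fronds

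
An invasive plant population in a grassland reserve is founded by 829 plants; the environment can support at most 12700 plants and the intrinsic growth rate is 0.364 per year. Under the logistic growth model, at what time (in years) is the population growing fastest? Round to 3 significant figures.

Logistic growth is fastest at N = K/2 = 6350.
A = (K − N₀)/N₀ = 14.32. Set K/(1 + A·e^(−rt)) = K/2 → A·e^(−rt) = 1.
e^(−0.364t) = 1/14.32 = 0.069834, so t = ln(14.32)/0.364 = 2.6616/0.364 = 7.3122.

7.31 years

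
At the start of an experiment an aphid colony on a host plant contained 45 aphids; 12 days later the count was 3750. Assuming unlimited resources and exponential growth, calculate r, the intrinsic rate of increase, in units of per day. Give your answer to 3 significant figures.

From N(t) = N₀·e^(rt): e^(r·12) = 3750/45 = 83.333.
r·12 = ln(83.333) = 4.4228, so r = 4.4228/12 = 0.36857.

0.369 per day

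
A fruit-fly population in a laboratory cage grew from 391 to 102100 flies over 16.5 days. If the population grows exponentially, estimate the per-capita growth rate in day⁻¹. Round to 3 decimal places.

0.337 per day

From N(t) = N₀·e^(rt): e^(r·16.5) = 102100/391 = 261.13.
r·16.5 = ln(261.13) = 5.565, so r = 5.565/16.5 = 0.33727.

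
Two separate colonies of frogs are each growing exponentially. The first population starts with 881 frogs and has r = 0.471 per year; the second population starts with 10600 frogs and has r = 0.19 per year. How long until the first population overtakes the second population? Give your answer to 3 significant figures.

Set 881·e^(0.471t) = 10600·e^(0.19t).
e^((0.471 − 0.19)t) = 10600/881 → e^(0.281·t) = 12.032.
0.281·t = ln(12.032) = 2.4876, so t = 2.4876/0.281 = 8.8525.

8.85 years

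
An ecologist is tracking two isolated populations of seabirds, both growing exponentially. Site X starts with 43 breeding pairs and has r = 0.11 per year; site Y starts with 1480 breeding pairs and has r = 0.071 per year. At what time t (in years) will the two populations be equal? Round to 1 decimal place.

Set 43·e^(0.11t) = 1480·e^(0.071t).
e^((0.11 − 0.071)t) = 1480/43 → e^(0.039·t) = 34.419.
0.039·t = ln(34.419) = 3.5386, so t = 3.5386/0.039 = 90.733.

90.7 years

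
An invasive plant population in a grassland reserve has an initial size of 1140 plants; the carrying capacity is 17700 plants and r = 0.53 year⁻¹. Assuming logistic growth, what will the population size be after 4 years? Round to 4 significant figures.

6451 plants

A = (K − N₀)/N₀ = (17700 − 1140)/1140 = 14.526.
N(t) = K/(1 + A·e^(−rt)) = 17700/(1 + 14.526×e^(−0.53×4)).
e^(−2.12) = 0.12003; denominator = 1 + 14.526×0.12003 = 2.7436.
N = 17700/2.7436 = 6451.34.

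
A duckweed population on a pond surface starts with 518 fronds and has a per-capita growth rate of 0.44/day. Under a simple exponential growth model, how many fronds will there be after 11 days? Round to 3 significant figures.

N(t) = N₀·e^(rt) = 518 × e^(0.44×11) = 518 × e^4.84.
e^4.84 ≈ 126.47, so N ≈ 518 × 126.47 = 65511.1.

65500 fronds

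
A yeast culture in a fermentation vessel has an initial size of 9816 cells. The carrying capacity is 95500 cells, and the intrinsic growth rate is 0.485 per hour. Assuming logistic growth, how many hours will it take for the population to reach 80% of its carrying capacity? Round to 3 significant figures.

7.33 hours

A = (K − N₀)/N₀ = (95500 − 9816)/9816 = 8.729.
Solve 95500/(1 + 8.729·e^(−0.485t)) = 76400: 1 + 8.729·e^(−0.485t) = 1.25, so e^(−0.485t) = 0.0286401.
−0.485·t = ln(0.0286401) = -3.5529, so t = 3.5529/0.485 = 7.3257.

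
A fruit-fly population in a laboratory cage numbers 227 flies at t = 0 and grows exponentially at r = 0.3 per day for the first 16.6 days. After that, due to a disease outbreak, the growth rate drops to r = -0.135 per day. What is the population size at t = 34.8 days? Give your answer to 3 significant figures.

Phase 1: N(16.6) = 227·e^(0.3×16.6) = 227·e^4.98 = 33022.7.
Phase 2 runs for 34.8 − 16.6 = 18.2 days at r = -0.135.
N(34.8) = 33022.7·e^(-0.135×18.2) = 33022.7·e^-2.457 = 2829.77.

2830 flies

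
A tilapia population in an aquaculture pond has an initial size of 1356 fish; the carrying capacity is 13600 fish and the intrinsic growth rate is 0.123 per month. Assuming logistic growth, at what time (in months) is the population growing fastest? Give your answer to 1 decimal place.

17.9 months

Logistic growth is fastest at N = K/2 = 6800.
A = (K − N₀)/N₀ = 9.0295. Set K/(1 + A·e^(−rt)) = K/2 → A·e^(−rt) = 1.
e^(−0.123t) = 1/9.0295 = 0.110748, so t = ln(9.0295)/0.123 = 2.2005/0.123 = 17.89.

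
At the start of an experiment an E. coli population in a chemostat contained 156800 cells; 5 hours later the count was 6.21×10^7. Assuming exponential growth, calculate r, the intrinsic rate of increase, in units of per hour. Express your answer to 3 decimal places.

1.196 per hour

From N(t) = N₀·e^(rt): e^(r·5) = 6.21×10^7/156800 = 396.05.
r·5 = ln(396.05) = 5.9815, so r = 5.9815/5 = 1.1963.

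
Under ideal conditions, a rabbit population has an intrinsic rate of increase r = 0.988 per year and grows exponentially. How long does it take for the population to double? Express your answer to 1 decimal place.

Doubling time t_d = ln(2)/r = 0.6931/0.988 = 0.70157.

0.7 years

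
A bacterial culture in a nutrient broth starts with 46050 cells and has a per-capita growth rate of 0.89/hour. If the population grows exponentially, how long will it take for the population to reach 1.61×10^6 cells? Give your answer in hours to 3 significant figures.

3.99 hours

Set N₀·e^(rt) = 1.61×10^6: e^(0.89·t) = 1.61×10^6/46050 = 34.962.
0.89·t = ln(34.962) = 3.5543, so t = 3.5543/0.89 = 3.9936.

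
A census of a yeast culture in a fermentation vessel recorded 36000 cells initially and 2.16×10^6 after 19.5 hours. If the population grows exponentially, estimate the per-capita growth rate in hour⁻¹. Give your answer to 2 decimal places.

0.21 per hour

From N(t) = N₀·e^(rt): e^(r·19.5) = 2.16×10^6/36000 = 60.
r·19.5 = ln(60) = 4.0943, so r = 4.0943/19.5 = 0.20997.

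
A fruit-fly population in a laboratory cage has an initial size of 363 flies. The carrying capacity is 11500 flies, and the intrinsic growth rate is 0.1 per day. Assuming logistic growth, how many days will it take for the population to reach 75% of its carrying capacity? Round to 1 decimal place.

A = (K − N₀)/N₀ = (11500 − 363)/363 = 30.68.
Solve 11500/(1 + 30.68·e^(−0.1t)) = 8625: 1 + 30.68·e^(−0.1t) = 1.3333, so e^(−0.1t) = 0.0108647.
−0.1·t = ln(0.0108647) = -4.5222, so t = 4.5222/0.1 = 45.222.

45.2 days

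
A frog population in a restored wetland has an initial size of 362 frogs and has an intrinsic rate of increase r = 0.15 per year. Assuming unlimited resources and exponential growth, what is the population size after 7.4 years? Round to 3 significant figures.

N(t) = N₀·e^(rt) = 362 × e^(0.15×7.4) = 362 × e^1.11.
e^1.11 ≈ 3.0344, so N ≈ 362 × 3.0344 = 1098.44.

1100 frogs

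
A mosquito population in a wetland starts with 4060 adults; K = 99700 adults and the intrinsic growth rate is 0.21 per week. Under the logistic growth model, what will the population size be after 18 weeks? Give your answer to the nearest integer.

A = (K − N₀)/N₀ = (99700 − 4060)/4060 = 23.557.
N(t) = K/(1 + A·e^(−rt)) = 99700/(1 + 23.557×e^(−0.21×18)).
e^(−3.78) = 0.022823; denominator = 1 + 23.557×0.022823 = 1.5376.
N = 99700/1.5376 = 64840.2.

64840 adults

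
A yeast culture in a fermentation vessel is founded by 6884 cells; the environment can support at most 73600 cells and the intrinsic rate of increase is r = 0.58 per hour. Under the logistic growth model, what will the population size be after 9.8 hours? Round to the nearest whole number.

71252 cells

A = (K − N₀)/N₀ = (73600 − 6884)/6884 = 9.6915.
N(t) = K/(1 + A·e^(−rt)) = 73600/(1 + 9.6915×e^(−0.58×9.8)).
e^(−5.684) = 0.0033999; denominator = 1 + 9.6915×0.0033999 = 1.033.
N = 73600/1.033 = 71252.2.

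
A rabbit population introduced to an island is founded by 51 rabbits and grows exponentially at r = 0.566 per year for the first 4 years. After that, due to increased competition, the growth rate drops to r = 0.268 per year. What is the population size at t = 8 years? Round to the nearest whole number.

Phase 1: N(4) = 51·e^(0.566×4) = 51·e^2.264 = 490.696.
Phase 2 runs for 8 − 4 = 4 years at r = 0.268.
N(8) = 490.696·e^(0.268×4) = 490.696·e^1.072 = 1433.43.

1433 rabbits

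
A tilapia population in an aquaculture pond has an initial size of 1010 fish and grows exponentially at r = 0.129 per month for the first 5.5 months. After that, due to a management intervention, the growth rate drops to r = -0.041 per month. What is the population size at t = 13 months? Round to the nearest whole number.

1510 fish

Phase 1: N(5.5) = 1010·e^(0.129×5.5) = 1010·e^0.7095 = 2053.3.
Phase 2 runs for 13 − 5.5 = 7.5 months at r = -0.041.
N(13) = 2053.3·e^(-0.041×7.5) = 2053.3·e^-0.3075 = 1509.76.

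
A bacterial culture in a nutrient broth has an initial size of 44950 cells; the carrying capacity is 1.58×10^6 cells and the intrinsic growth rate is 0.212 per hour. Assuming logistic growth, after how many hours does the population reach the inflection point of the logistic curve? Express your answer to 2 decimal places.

Logistic growth is fastest at N = K/2 = 790000.
A = (K − N₀)/N₀ = 34.15. Set K/(1 + A·e^(−rt)) = K/2 → A·e^(−rt) = 1.
e^(−0.212t) = 1/34.15 = 0.0292824, so t = ln(34.15)/0.212 = 3.5308/0.212 = 16.655.

16.65 hours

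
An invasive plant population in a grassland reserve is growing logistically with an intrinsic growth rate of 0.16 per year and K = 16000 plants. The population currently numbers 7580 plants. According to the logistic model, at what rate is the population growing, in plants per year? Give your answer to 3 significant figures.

dN/dt = rN(1 − N/K) = 0.16 × 7580 × (1 − 7580/16000).
1 − 7580/16000 = 0.52625; dN/dt = 0.16 × 7580 × 0.52625 = 638.24.

638 plants per year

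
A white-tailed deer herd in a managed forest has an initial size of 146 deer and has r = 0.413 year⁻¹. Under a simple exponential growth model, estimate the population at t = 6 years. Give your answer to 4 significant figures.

1740 deer

N(t) = N₀·e^(rt) = 146 × e^(0.413×6) = 146 × e^2.478.
e^2.478 ≈ 11.917, so N ≈ 146 × 11.917 = 1739.94.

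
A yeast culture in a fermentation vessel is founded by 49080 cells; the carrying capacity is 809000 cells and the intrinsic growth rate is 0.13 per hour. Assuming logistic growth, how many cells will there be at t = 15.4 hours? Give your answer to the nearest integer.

A = (K − N₀)/N₀ = (809000 − 49080)/49080 = 15.483.
N(t) = K/(1 + A·e^(−rt)) = 809000/(1 + 15.483×e^(−0.13×15.4)).
e^(−2.002) = 0.13506; denominator = 1 + 15.483×0.13506 = 3.0912.
N = 809000/3.0912 = 261707.

261707 cells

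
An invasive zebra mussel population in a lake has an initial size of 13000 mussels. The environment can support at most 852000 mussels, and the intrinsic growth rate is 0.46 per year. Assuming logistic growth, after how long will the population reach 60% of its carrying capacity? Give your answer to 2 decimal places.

A = (K − N₀)/N₀ = (852000 − 13000)/13000 = 64.538.
Solve 852000/(1 + 64.538·e^(−0.46t)) = 511200: 1 + 64.538·e^(−0.46t) = 1.6667, so e^(−0.46t) = 0.0103298.
−0.46·t = ln(0.0103298) = -4.5727, so t = 4.5727/0.46 = 9.9407.

9.94 years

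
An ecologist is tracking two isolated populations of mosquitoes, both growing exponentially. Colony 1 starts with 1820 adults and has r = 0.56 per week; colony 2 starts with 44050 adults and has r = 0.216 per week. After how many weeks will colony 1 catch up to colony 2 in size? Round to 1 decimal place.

Set 1820·e^(0.56t) = 44050·e^(0.216t).
e^((0.56 − 0.216)t) = 44050/1820 → e^(0.344·t) = 24.203.
0.344·t = ln(24.203) = 3.1865, so t = 3.1865/0.344 = 9.263.

9.3 weeks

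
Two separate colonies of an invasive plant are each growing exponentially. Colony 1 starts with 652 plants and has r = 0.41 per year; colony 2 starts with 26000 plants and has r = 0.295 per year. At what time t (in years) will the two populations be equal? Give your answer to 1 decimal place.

Set 652·e^(0.41t) = 26000·e^(0.295t).
e^((0.41 − 0.295)t) = 26000/652 → e^(0.115·t) = 39.877.
0.115·t = ln(39.877) = 3.6858, so t = 3.6858/0.115 = 32.05.

32.1 years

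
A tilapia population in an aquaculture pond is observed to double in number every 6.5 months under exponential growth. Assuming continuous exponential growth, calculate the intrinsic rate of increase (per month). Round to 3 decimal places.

0.107 per month

r = ln(2)/t_d = 0.6931/6.5 = 0.10664.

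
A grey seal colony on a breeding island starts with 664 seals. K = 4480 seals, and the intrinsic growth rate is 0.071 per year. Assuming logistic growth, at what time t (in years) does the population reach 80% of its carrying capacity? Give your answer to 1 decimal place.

44.2 years

A = (K − N₀)/N₀ = (4480 − 664)/664 = 5.747.
Solve 4480/(1 + 5.747·e^(−0.071t)) = 3584: 1 + 5.747·e^(−0.071t) = 1.25, so e^(−0.071t) = 0.043501.
−0.071·t = ln(0.043501) = -3.135, so t = 3.135/0.071 = 44.155.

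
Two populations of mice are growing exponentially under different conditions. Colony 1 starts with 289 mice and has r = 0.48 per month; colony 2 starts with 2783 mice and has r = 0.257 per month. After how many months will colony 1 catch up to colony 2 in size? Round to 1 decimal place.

Set 289·e^(0.48t) = 2783·e^(0.257t).
e^((0.48 − 0.257)t) = 2783/289 → e^(0.223·t) = 9.6298.
0.223·t = ln(9.6298) = 2.2649, so t = 2.2649/0.223 = 10.156.

10.2 months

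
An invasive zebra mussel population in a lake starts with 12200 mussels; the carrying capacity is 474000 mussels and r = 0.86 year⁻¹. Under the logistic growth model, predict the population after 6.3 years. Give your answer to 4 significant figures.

405900 mussels

A = (K − N₀)/N₀ = (474000 − 12200)/12200 = 37.852.
N(t) = K/(1 + A·e^(−rt)) = 474000/(1 + 37.852×e^(−0.86×6.3)).
e^(−5.418) = 0.004436; denominator = 1 + 37.852×0.004436 = 1.1679.
N = 474000/1.1679 = 405852.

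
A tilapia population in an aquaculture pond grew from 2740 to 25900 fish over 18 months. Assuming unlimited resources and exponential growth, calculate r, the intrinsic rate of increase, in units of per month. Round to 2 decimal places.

From N(t) = N₀·e^(rt): e^(r·18) = 25900/2740 = 9.4526.
r·18 = ln(9.4526) = 2.2463, so r = 2.2463/18 = 0.12479.

0.12 per month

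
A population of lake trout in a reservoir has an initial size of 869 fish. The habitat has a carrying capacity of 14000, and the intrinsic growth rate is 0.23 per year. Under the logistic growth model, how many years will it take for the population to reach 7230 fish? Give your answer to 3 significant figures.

12.1 years

A = (K − N₀)/N₀ = (14000 − 869)/869 = 15.11.
Solve 14000/(1 + 15.11·e^(−0.23t)) = 7230: 1 + 15.11·e^(−0.23t) = 1.9364, so e^(−0.23t) = 0.0619687.
−0.23·t = ln(0.0619687) = -2.7811, so t = 2.7811/0.23 = 12.092.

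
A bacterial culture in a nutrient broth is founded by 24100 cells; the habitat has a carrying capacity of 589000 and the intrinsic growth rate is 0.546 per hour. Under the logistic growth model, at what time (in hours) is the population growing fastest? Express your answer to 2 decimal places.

5.78 hours

Logistic growth is fastest at N = K/2 = 294500.
A = (K − N₀)/N₀ = 23.44. Set K/(1 + A·e^(−rt)) = K/2 → A·e^(−rt) = 1.
e^(−0.546t) = 1/23.44 = 0.0426624, so t = ln(23.44)/0.546 = 3.1544/0.546 = 5.7774.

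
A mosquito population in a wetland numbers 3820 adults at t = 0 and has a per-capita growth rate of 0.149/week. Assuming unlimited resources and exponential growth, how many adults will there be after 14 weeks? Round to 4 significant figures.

N(t) = N₀·e^(rt) = 3820 × e^(0.149×14) = 3820 × e^2.086.
e^2.086 ≈ 8.0526, so N ≈ 3820 × 8.0526 = 30761.1.

30760 adults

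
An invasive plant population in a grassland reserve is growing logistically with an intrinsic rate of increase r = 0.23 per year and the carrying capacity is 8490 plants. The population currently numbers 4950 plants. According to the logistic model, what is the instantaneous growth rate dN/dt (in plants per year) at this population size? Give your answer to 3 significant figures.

dN/dt = rN(1 − N/K) = 0.23 × 4950 × (1 − 4950/8490).
1 − 4950/8490 = 0.41696; dN/dt = 0.23 × 4950 × 0.41696 = 474.71.

475 plants per year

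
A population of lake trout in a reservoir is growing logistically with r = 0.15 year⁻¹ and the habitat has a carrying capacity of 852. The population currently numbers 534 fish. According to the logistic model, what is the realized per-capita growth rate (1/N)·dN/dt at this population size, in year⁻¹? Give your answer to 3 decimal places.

0.056 per year

(1/N)·dN/dt = r(1 − N/K) = 0.15 × (1 − 534/852).
= 0.15 × 0.37324 = 0.055986.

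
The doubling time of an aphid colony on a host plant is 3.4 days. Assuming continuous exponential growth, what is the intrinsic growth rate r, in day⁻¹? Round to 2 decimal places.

r = ln(2)/t_d = 0.6931/3.4 = 0.20387.

0.20 per day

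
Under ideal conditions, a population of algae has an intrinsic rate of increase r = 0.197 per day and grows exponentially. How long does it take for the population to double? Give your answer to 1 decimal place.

Doubling time t_d = ln(2)/r = 0.6931/0.197 = 3.5185.

3.5 days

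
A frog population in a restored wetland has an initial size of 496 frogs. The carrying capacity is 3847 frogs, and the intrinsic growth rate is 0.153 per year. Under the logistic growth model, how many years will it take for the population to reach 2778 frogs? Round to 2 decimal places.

A = (K − N₀)/N₀ = (3847 − 496)/496 = 6.756.
Solve 3847/(1 + 6.756·e^(−0.153t)) = 2778: 1 + 6.756·e^(−0.153t) = 1.3848, so e^(−0.153t) = 0.0569577.
−0.153·t = ln(0.0569577) = -2.8654, so t = 2.8654/0.153 = 18.728.

18.73 years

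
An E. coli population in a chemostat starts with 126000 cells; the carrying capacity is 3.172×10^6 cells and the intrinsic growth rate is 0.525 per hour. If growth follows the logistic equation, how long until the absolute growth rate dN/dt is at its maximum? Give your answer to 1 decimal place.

6.1 hours

Logistic growth is fastest at N = K/2 = 1.586×10^6.
A = (K − N₀)/N₀ = 24.175. Set K/(1 + A·e^(−rt)) = K/2 → A·e^(−rt) = 1.
e^(−0.525t) = 1/24.175 = 0.0413657, so t = ln(24.175)/0.525 = 3.1853/0.525 = 6.0672.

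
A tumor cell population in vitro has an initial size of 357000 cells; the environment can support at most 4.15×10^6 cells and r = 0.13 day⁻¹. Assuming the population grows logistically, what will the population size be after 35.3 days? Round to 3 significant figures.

A = (K − N₀)/N₀ = (4.15×10^6 − 357000)/357000 = 10.625.
N(t) = K/(1 + A·e^(−rt)) = 4.15×10^6/(1 + 10.625×e^(−0.13×35.3)).
e^(−4.589) = 0.010163; denominator = 1 + 10.625×0.010163 = 1.108.
N = 4.15×10^6/1.108 = 3.74556×10^6.

3750000 cells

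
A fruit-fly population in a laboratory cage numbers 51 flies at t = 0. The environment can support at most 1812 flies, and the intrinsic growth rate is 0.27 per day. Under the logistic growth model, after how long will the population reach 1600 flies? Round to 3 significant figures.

20.6 days

A = (K − N₀)/N₀ = (1812 − 51)/51 = 34.529.
Solve 1812/(1 + 34.529·e^(−0.27t)) = 1600: 1 + 34.529·e^(−0.27t) = 1.1325, so e^(−0.27t) = 0.00383731.
−0.27·t = ln(0.00383731) = -5.563, so t = 5.563/0.27 = 20.604.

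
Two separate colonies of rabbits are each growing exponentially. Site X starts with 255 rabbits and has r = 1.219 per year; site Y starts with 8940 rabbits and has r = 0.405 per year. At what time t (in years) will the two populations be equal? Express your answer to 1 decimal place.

4.4 years

Set 255·e^(1.219t) = 8940·e^(0.405t).
e^((1.219 − 0.405)t) = 8940/255 → e^(0.814·t) = 35.059.
0.814·t = ln(35.059) = 3.557, so t = 3.557/0.814 = 4.3698.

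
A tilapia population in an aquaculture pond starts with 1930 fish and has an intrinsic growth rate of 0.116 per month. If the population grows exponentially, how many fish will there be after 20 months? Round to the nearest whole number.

19639 fish

N(t) = N₀·e^(rt) = 1930 × e^(0.116×20) = 1930 × e^2.32.
e^2.32 ≈ 10.176, so N ≈ 1930 × 10.176 = 19639.1.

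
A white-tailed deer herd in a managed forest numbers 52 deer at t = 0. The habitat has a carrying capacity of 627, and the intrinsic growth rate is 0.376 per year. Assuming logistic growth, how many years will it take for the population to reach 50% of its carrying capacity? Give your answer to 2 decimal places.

6.39 years

A = (K − N₀)/N₀ = (627 − 52)/52 = 11.058.
Solve 627/(1 + 11.058·e^(−0.376t)) = 313.5: 1 + 11.058·e^(−0.376t) = 2, so e^(−0.376t) = 0.0904348.
−0.376·t = ln(0.0904348) = -2.4031, so t = 2.4031/0.376 = 6.3913.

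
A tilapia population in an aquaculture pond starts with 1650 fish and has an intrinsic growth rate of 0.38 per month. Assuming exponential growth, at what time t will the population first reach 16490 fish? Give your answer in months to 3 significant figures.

6.06 months

Set N₀·e^(rt) = 16490: e^(0.38·t) = 16490/1650 = 9.9939.
0.38·t = ln(9.9939) = 2.302, so t = 2.302/0.38 = 6.0578.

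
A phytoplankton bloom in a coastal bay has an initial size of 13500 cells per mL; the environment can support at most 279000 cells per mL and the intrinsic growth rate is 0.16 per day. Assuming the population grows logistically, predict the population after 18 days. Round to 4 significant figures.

A = (K − N₀)/N₀ = (279000 − 13500)/13500 = 19.667.
N(t) = K/(1 + A·e^(−rt)) = 279000/(1 + 19.667×e^(−0.16×18)).
e^(−2.88) = 0.056135; denominator = 1 + 19.667×0.056135 = 2.104.
N = 279000/2.104 = 132606.

132600 cells per mL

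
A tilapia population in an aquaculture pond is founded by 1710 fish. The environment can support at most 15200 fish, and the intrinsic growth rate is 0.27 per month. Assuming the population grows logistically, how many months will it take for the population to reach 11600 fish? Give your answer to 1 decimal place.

A = (K − N₀)/N₀ = (15200 − 1710)/1710 = 7.8889.
Solve 15200/(1 + 7.8889·e^(−0.27t)) = 11600: 1 + 7.8889·e^(−0.27t) = 1.3103, so e^(−0.27t) = 0.0393395.
−0.27·t = ln(0.0393395) = -3.2355, so t = 3.2355/0.27 = 11.983.

12.0 months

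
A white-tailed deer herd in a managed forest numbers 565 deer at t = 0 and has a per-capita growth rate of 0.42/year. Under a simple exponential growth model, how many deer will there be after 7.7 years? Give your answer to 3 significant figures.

14300 deer

N(t) = N₀·e^(rt) = 565 × e^(0.42×7.7) = 565 × e^3.234.
e^3.234 ≈ 25.381, so N ≈ 565 × 25.381 = 14340.3.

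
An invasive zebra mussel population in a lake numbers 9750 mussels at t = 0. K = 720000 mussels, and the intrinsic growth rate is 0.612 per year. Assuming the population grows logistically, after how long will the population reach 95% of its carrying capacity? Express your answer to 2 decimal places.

11.82 years

A = (K − N₀)/N₀ = (720000 − 9750)/9750 = 72.846.
Solve 720000/(1 + 72.846·e^(−0.612t)) = 684000: 1 + 72.846·e^(−0.612t) = 1.0526, so e^(−0.612t) = 0.000722503.
−0.612·t = ln(0.000722503) = -7.2328, so t = 7.2328/0.612 = 11.818.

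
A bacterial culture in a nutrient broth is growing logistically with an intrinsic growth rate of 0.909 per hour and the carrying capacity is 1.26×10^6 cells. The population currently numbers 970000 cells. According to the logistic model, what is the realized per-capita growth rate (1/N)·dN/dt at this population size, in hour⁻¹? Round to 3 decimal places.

(1/N)·dN/dt = r(1 − N/K) = 0.909 × (1 − 970000/1.26×10^6).
= 0.909 × 0.23016 = 0.20921.

0.209 per hour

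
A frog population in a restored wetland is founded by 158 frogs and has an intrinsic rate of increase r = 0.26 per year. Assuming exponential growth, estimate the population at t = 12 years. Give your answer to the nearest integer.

N(t) = N₀·e^(rt) = 158 × e^(0.26×12) = 158 × e^3.12.
e^3.12 ≈ 22.646, so N ≈ 158 × 22.646 = 3578.13.

3578 frogs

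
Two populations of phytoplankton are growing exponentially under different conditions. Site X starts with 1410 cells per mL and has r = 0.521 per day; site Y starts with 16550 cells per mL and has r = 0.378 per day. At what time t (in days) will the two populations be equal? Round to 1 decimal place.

Set 1410·e^(0.521t) = 16550·e^(0.378t).
e^((0.521 − 0.378)t) = 16550/1410 → e^(0.143·t) = 11.738.
0.143·t = ln(11.738) = 2.4628, so t = 2.4628/0.143 = 17.222.

17.2 days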